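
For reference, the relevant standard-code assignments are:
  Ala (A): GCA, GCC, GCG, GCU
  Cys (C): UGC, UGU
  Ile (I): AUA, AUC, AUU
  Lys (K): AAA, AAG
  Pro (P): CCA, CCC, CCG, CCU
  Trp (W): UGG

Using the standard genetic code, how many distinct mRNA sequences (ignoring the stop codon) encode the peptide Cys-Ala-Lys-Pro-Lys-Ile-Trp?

384

Cys: 2 codons.
Ala: 4 codons.
Lys: 2 codons.
Pro: 4 codons.
Lys: 2 codons.
Ile: 3 codons.
Trp: 1 codon.
2 × 4 × 2 × 4 × 2 × 3 × 1 = 384.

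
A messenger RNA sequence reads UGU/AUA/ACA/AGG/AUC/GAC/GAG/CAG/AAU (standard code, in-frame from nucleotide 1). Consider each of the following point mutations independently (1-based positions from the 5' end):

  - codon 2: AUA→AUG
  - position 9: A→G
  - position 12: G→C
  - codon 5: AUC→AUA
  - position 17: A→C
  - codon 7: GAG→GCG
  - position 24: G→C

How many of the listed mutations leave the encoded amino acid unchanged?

2

Codon 2: AUA (Ile) → AUG (Met) — missense.
Codon 3: ACA (Thr) → ACG (Thr) — synonymous.
Codon 4: AGG (Arg) → AGC (Ser) — missense.
Codon 5: AUC (Ile) → AUA (Ile) — synonymous.
Codon 6: GAC (Asp) → GCC (Ala) — missense.
Codon 7: GAG (Glu) → GCG (Ala) — missense.
Codon 8: CAG (Gln) → CAC (His) — missense.
Synonymous: 2 of 7.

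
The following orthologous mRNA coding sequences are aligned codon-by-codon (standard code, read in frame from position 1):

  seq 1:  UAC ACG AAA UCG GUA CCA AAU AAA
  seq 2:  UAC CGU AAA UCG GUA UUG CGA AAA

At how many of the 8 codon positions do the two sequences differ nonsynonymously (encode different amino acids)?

3

Codon 1: UAC Tyr / UAC Tyr — identical.
Codon 2: ACG Thr / CGU Arg — nonsynonymous.
Codon 3: AAA Lys / AAA Lys — identical.
Codon 4: UCG Ser / UCG Ser — identical.
Codon 5: GUA Val / GUA Val — identical.
Codon 6: CCA Pro / UUG Leu — nonsynonymous.
Codon 7: AAU Asn / CGA Arg — nonsynonymous.
Codon 8: AAA Lys / AAA Lys — identical.
Nonsynonymous differences: 3.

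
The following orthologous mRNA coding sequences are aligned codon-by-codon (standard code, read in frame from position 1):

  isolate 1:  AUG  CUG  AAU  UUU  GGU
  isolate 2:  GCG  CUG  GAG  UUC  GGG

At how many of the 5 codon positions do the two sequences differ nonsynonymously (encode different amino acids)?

Codon 1: AUG Met / GCG Ala — nonsynonymous.
Codon 2: CUG Leu / CUG Leu — identical.
Codon 3: AAU Asn / GAG Glu — nonsynonymous.
Codon 4: UUU Phe / UUC Phe — synonymous.
Codon 5: GGU Gly / GGG Gly — synonymous.
Nonsynonymous differences: 2.

2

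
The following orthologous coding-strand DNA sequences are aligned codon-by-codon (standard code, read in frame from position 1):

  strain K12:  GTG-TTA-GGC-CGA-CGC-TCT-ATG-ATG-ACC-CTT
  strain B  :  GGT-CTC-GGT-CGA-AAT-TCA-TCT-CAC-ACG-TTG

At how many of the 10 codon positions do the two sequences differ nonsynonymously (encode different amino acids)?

Codon 1: GTG Val / GGT Gly — nonsynonymous.
Codon 2: TTA Leu / CTC Leu — synonymous.
Codon 3: GGC Gly / GGT Gly — synonymous.
Codon 4: CGA Arg / CGA Arg — identical.
Codon 5: CGC Arg / AAT Asn — nonsynonymous.
Codon 6: TCT Ser / TCA Ser — synonymous.
Codon 7: ATG Met / TCT Ser — nonsynonymous.
Codon 8: ATG Met / CAC His — nonsynonymous.
Codon 9: ACC Thr / ACG Thr — synonymous.
Codon 10: CTT Leu / TTG Leu — synonymous.
Nonsynonymous differences: 4.

4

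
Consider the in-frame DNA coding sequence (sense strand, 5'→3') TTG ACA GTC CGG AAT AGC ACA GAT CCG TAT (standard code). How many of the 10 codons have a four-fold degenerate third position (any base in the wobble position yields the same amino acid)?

Codon 1 TTG (Leu): third position 2-fold.
Codon 2 ACA (Thr): third position 4-fold.
Codon 3 GTC (Val): third position 4-fold.
Codon 4 CGG (Arg): third position 4-fold.
Codon 5 AAT (Asn): third position 2-fold.
Codon 6 AGC (Ser): third position 2-fold.
Codon 7 ACA (Thr): third position 4-fold.
Codon 8 GAT (Asp): third position 2-fold.
Codon 9 CCG (Pro): third position 4-fold.
Codon 10 TAT (Tyr): third position 2-fold.
Four-fold degenerate third positions: 5.

5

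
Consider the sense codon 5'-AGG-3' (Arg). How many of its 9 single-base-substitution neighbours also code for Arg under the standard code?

Position 1: CGG → 1 synonymous.
Position 2: none → 0 synonymous.
Position 3: AGA → 1 synonymous.
Total: 1 + 0 + 1 = 2.

2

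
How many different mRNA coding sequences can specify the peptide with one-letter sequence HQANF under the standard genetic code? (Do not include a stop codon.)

His: 2 codons.
Gln: 2 codons.
Ala: 4 codons.
Asn: 2 codons.
Phe: 2 codons.
2 × 2 × 4 × 2 × 2 = 64.

64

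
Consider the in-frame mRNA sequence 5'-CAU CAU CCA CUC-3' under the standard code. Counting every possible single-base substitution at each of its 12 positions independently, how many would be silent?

Codon 1 (CAU, His): 1 synonymous substitution.
Codon 2 (CAU, His): 1 synonymous substitution.
Codon 3 (CCA, Pro): 3 synonymous substitutions.
Codon 4 (CUC, Leu): 3 synonymous substitutions.
Total: 1 + 1 + 3 + 3 = 8.

8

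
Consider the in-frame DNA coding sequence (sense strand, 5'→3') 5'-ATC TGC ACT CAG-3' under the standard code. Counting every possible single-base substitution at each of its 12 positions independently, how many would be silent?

7

Codon 1 (ATC, Ile): 2 synonymous substitutions.
Codon 2 (TGC, Cys): 1 synonymous substitution.
Codon 3 (ACT, Thr): 3 synonymous substitutions.
Codon 4 (CAG, Gln): 1 synonymous substitution.
Total: 2 + 1 + 3 + 1 = 7.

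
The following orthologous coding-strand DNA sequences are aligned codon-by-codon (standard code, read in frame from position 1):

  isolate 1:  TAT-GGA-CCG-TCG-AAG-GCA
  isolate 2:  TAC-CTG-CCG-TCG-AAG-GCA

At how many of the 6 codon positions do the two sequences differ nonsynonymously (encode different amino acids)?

Codon 1: TAT Tyr / TAC Tyr — synonymous.
Codon 2: GGA Gly / CTG Leu — nonsynonymous.
Codon 3: CCG Pro / CCG Pro — identical.
Codon 4: TCG Ser / TCG Ser — identical.
Codon 5: AAG Lys / AAG Lys — identical.
Codon 6: GCA Ala / GCA Ala — identical.
Nonsynonymous differences: 1.

1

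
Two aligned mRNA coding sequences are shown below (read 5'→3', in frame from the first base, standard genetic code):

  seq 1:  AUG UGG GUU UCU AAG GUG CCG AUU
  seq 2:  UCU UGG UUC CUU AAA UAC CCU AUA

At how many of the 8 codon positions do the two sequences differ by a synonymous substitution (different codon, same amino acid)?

Codon 1: AUG Met / UCU Ser — nonsynonymous.
Codon 2: UGG Trp / UGG Trp — identical.
Codon 3: GUU Val / UUC Phe — nonsynonymous.
Codon 4: UCU Ser / CUU Leu — nonsynonymous.
Codon 5: AAG Lys / AAA Lys — synonymous.
Codon 6: GUG Val / UAC Tyr — nonsynonymous.
Codon 7: CCG Pro / CCU Pro — synonymous.
Codon 8: AUU Ile / AUA Ile — synonymous.
Synonymous differences: 3.

3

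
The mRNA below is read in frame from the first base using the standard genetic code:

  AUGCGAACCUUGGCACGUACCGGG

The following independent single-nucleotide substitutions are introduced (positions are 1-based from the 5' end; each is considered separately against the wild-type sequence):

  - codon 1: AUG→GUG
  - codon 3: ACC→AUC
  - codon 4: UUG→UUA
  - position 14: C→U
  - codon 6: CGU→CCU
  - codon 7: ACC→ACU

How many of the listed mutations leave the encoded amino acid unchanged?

Codon 1: AUG (Met) → GUG (Val) — missense.
Codon 3: ACC (Thr) → AUC (Ile) — missense.
Codon 4: UUG (Leu) → UUA (Leu) — synonymous.
Codon 5: GCA (Ala) → GUA (Val) — missense.
Codon 6: CGU (Arg) → CCU (Pro) — missense.
Codon 7: ACC (Thr) → ACU (Thr) — synonymous.
Synonymous: 2 of 6.

2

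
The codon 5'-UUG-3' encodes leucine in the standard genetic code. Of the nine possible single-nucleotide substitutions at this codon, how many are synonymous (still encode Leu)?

2

Position 1: CUG → 1 synonymous.
Position 2: none → 0 synonymous.
Position 3: UUA → 1 synonymous.
Total: 1 + 0 + 1 = 2.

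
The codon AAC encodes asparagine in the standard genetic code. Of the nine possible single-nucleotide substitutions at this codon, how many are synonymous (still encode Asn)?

1

Position 1: none → 0 synonymous.
Position 2: none → 0 synonymous.
Position 3: AAU → 1 synonymous.
Total: 0 + 0 + 1 = 1.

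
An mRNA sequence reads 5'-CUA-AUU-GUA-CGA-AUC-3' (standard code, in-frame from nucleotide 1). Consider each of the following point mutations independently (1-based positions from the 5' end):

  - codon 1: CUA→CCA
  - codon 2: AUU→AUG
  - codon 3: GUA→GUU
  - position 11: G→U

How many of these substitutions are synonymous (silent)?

Codon 1: CUA (Leu) → CCA (Pro) — missense.
Codon 2: AUU (Ile) → AUG (Met) — missense.
Codon 3: GUA (Val) → GUU (Val) — synonymous.
Codon 4: CGA (Arg) → CUA (Leu) — missense.
Synonymous: 1 of 4.

1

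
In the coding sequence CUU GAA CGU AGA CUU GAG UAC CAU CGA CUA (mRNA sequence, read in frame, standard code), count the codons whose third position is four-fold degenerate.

Codon 1 CUU (Leu): third position 4-fold.
Codon 2 GAA (Glu): third position 2-fold.
Codon 3 CGU (Arg): third position 4-fold.
Codon 4 AGA (Arg): third position 2-fold.
Codon 5 CUU (Leu): third position 4-fold.
Codon 6 GAG (Glu): third position 2-fold.
Codon 7 UAC (Tyr): third position 2-fold.
Codon 8 CAU (His): third position 2-fold.
Codon 9 CGA (Arg): third position 4-fold.
Codon 10 CUA (Leu): third position 4-fold.
Four-fold degenerate third positions: 5.

5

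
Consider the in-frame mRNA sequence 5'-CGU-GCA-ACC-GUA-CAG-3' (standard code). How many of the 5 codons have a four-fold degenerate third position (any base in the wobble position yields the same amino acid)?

4

Codon 1 CGU (Arg): third position 4-fold.
Codon 2 GCA (Ala): third position 4-fold.
Codon 3 ACC (Thr): third position 4-fold.
Codon 4 GUA (Val): third position 4-fold.
Codon 5 CAG (Gln): third position 2-fold.
Four-fold degenerate third positions: 4.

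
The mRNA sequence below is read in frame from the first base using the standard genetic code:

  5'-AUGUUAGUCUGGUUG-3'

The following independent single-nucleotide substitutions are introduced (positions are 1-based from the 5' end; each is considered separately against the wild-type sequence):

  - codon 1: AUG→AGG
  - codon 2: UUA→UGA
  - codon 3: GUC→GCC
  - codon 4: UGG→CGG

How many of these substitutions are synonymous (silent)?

0

Codon 1: AUG (Met) → AGG (Arg) — missense.
Codon 2: UUA (Leu) → UGA (Stop) — nonsense.
Codon 3: GUC (Val) → GCC (Ala) — missense.
Codon 4: UGG (Trp) → CGG (Arg) — missense.
Synonymous: 0 of 4.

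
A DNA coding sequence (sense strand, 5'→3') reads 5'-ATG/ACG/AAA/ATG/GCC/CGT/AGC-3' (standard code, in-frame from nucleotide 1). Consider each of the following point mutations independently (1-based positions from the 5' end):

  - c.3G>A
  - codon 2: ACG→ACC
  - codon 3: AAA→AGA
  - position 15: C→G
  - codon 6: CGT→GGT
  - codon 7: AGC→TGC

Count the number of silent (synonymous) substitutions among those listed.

Codon 1: ATG (Met) → ATA (Ile) — missense.
Codon 2: ACG (Thr) → ACC (Thr) — synonymous.
Codon 3: AAA (Lys) → AGA (Arg) — missense.
Codon 5: GCC (Ala) → GCG (Ala) — synonymous.
Codon 6: CGT (Arg) → GGT (Gly) — missense.
Codon 7: AGC (Ser) → TGC (Cys) — missense.
Synonymous: 2 of 6.

2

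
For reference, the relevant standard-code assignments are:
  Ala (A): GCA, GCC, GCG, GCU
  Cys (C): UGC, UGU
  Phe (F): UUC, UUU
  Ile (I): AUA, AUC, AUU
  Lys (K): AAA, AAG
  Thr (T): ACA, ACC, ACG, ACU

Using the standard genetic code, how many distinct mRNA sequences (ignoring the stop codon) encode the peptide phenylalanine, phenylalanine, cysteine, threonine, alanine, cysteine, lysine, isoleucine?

Phe: 2 codons.
Phe: 2 codons.
Cys: 2 codons.
Thr: 4 codons.
Ala: 4 codons.
Cys: 2 codons.
Lys: 2 codons.
Ile: 3 codons.
2 × 2 × 2 × 4 × 4 × 2 × 2 × 3 = 1536.

1536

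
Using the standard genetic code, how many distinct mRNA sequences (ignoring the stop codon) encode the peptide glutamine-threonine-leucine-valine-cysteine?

384

Gln: 2 codons.
Thr: 4 codons.
Leu: 6 codons.
Val: 4 codons.
Cys: 2 codons.
2 × 4 × 6 × 4 × 2 = 384.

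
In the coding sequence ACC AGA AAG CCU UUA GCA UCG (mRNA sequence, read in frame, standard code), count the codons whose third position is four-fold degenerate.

4

Codon 1 ACC (Thr): third position 4-fold.
Codon 2 AGA (Arg): third position 2-fold.
Codon 3 AAG (Lys): third position 2-fold.
Codon 4 CCU (Pro): third position 4-fold.
Codon 5 UUA (Leu): third position 2-fold.
Codon 6 GCA (Ala): third position 4-fold.
Codon 7 UCG (Ser): third position 4-fold.
Four-fold degenerate third positions: 4.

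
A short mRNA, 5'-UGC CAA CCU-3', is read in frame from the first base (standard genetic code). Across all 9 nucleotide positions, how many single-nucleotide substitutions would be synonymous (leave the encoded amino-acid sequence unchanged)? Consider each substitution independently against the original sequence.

5

Codon 1 (UGC, Cys): 1 synonymous substitution.
Codon 2 (CAA, Gln): 1 synonymous substitution.
Codon 3 (CCU, Pro): 3 synonymous substitutions.
Total: 1 + 1 + 3 = 5.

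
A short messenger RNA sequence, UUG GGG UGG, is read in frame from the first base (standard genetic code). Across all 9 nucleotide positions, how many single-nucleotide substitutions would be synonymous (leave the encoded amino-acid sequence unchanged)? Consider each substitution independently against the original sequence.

Codon 1 (UUG, Leu): 2 synonymous substitutions.
Codon 2 (GGG, Gly): 3 synonymous substitutions.
Codon 3 (UGG, Trp): 0 synonymous substitutions.
Total: 2 + 3 + 0 = 5.

5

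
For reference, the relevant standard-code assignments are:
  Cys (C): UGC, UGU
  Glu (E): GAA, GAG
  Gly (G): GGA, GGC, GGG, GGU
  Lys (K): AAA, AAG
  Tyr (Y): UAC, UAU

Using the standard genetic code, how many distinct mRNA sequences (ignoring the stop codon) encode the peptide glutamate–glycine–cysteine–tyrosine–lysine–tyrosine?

128

Glu: 2 codons.
Gly: 4 codons.
Cys: 2 codons.
Tyr: 2 codons.
Lys: 2 codons.
Tyr: 2 codons.
2 × 4 × 2 × 2 × 2 × 2 = 128.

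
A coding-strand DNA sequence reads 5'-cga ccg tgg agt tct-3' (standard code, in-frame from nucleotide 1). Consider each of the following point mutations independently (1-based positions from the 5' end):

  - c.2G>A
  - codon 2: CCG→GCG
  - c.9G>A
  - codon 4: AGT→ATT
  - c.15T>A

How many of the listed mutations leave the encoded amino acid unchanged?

1

Codon 1: CGA (Arg) → CAA (Gln) — missense.
Codon 2: CCG (Pro) → GCG (Ala) — missense.
Codon 3: TGG (Trp) → TGA (Stop) — nonsense.
Codon 4: AGT (Ser) → ATT (Ile) — missense.
Codon 5: TCT (Ser) → TCA (Ser) — synonymous.
Synonymous: 1 of 5.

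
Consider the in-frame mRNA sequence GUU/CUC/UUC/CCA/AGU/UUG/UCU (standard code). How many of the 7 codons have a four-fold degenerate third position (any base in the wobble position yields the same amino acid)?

4

Codon 1 GUU (Val): third position 4-fold.
Codon 2 CUC (Leu): third position 4-fold.
Codon 3 UUC (Phe): third position 2-fold.
Codon 4 CCA (Pro): third position 4-fold.
Codon 5 AGU (Ser): third position 2-fold.
Codon 6 UUG (Leu): third position 2-fold.
Codon 7 UCU (Ser): third position 4-fold.
Four-fold degenerate third positions: 4.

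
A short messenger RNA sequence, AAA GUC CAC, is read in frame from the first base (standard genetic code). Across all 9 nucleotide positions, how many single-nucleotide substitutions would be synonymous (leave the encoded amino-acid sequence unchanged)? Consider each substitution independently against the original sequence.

Codon 1 (AAA, Lys): 1 synonymous substitution.
Codon 2 (GUC, Val): 3 synonymous substitutions.
Codon 3 (CAC, His): 1 synonymous substitution.
Total: 1 + 3 + 1 = 5.

5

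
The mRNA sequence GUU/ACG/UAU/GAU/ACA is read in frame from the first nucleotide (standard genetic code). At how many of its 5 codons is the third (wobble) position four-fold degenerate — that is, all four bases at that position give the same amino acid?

Codon 1 GUU (Val): third position 4-fold.
Codon 2 ACG (Thr): third position 4-fold.
Codon 3 UAU (Tyr): third position 2-fold.
Codon 4 GAU (Asp): third position 2-fold.
Codon 5 ACA (Thr): third position 4-fold.
Four-fold degenerate third positions: 3.

3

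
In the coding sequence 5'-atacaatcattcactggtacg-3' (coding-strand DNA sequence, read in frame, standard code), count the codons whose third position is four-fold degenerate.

Codon 1 ATA (Ile): third position 3-fold.
Codon 2 CAA (Gln): third position 2-fold.
Codon 3 TCA (Ser): third position 4-fold.
Codon 4 TTC (Phe): third position 2-fold.
Codon 5 ACT (Thr): third position 4-fold.
Codon 6 GGT (Gly): third position 4-fold.
Codon 7 ACG (Thr): third position 4-fold.
Four-fold degenerate third positions: 4.

4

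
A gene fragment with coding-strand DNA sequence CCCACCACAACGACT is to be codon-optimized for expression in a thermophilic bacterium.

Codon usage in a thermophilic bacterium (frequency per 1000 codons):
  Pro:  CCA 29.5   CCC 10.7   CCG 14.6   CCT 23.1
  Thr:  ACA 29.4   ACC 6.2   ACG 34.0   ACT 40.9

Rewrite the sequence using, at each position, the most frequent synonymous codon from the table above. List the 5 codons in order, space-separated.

CCA ACT ACT ACT ACT

Codon 1 (Pro): best is CCA at 29.5.
Codon 2 (Thr): best is ACT at 40.9.
Codon 3 (Thr): best is ACT at 40.9.
Codon 4 (Thr): best is ACT at 40.9.
Codon 5 (Thr): best is ACT at 40.9.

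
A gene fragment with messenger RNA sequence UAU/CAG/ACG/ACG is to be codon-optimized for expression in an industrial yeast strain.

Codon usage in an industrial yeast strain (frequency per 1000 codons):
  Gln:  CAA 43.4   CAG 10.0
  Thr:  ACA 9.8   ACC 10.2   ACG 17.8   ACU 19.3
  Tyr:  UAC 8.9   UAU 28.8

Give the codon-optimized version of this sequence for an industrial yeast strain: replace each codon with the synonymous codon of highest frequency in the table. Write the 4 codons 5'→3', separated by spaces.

Codon 1 (Tyr): best is UAU at 28.8.
Codon 2 (Gln): best is CAA at 43.4.
Codon 3 (Thr): best is ACU at 19.3.
Codon 4 (Thr): best is ACU at 19.3.

UAU CAA ACU ACU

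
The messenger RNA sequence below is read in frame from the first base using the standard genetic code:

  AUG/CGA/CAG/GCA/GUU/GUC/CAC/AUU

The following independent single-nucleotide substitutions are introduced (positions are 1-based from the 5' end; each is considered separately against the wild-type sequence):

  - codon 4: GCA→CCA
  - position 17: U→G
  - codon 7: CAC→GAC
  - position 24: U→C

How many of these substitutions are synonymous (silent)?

1

Codon 4: GCA (Ala) → CCA (Pro) — missense.
Codon 6: GUC (Val) → GGC (Gly) — missense.
Codon 7: CAC (His) → GAC (Asp) — missense.
Codon 8: AUU (Ile) → AUC (Ile) — synonymous.
Synonymous: 1 of 4.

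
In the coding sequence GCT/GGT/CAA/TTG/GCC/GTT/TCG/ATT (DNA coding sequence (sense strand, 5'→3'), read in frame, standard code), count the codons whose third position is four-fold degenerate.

5

Codon 1 GCT (Ala): third position 4-fold.
Codon 2 GGT (Gly): third position 4-fold.
Codon 3 CAA (Gln): third position 2-fold.
Codon 4 TTG (Leu): third position 2-fold.
Codon 5 GCC (Ala): third position 4-fold.
Codon 6 GTT (Val): third position 4-fold.
Codon 7 TCG (Ser): third position 4-fold.
Codon 8 ATT (Ile): third position 3-fold.
Four-fold degenerate third positions: 5.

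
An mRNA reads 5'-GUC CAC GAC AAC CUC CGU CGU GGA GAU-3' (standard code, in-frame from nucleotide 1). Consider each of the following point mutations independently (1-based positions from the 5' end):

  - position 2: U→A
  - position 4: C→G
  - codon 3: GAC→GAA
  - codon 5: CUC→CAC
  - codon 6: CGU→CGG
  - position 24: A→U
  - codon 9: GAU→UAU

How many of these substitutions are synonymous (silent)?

2

Codon 1: GUC (Val) → GAC (Asp) — missense.
Codon 2: CAC (His) → GAC (Asp) — missense.
Codon 3: GAC (Asp) → GAA (Glu) — missense.
Codon 5: CUC (Leu) → CAC (His) — missense.
Codon 6: CGU (Arg) → CGG (Arg) — synonymous.
Codon 8: GGA (Gly) → GGU (Gly) — synonymous.
Codon 9: GAU (Asp) → UAU (Tyr) — missense.
Synonymous: 2 of 7.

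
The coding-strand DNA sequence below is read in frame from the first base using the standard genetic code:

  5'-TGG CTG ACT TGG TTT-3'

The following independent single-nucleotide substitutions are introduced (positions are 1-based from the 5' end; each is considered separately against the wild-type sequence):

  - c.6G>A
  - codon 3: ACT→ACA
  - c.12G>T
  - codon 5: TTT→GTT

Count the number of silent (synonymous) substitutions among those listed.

Codon 2: CTG (Leu) → CTA (Leu) — synonymous.
Codon 3: ACT (Thr) → ACA (Thr) — synonymous.
Codon 4: TGG (Trp) → TGT (Cys) — missense.
Codon 5: TTT (Phe) → GTT (Val) — missense.
Synonymous: 2 of 4.

2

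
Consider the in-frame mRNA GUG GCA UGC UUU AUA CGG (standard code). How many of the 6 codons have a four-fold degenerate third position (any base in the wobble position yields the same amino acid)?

3

Codon 1 GUG (Val): third position 4-fold.
Codon 2 GCA (Ala): third position 4-fold.
Codon 3 UGC (Cys): third position 2-fold.
Codon 4 UUU (Phe): third position 2-fold.
Codon 5 AUA (Ile): third position 3-fold.
Codon 6 CGG (Arg): third position 4-fold.
Four-fold degenerate third positions: 3.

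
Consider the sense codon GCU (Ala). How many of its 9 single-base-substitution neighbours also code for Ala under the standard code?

Position 1: none → 0 synonymous.
Position 2: none → 0 synonymous.
Position 3: GCC, GCA, GCG → 3 synonymous.
Total: 0 + 0 + 3 = 3.

3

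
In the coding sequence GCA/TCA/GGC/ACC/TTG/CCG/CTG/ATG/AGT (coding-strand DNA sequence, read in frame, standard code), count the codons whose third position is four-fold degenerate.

Codon 1 GCA (Ala): third position 4-fold.
Codon 2 TCA (Ser): third position 4-fold.
Codon 3 GGC (Gly): third position 4-fold.
Codon 4 ACC (Thr): third position 4-fold.
Codon 5 TTG (Leu): third position 2-fold.
Codon 6 CCG (Pro): third position 4-fold.
Codon 7 CTG (Leu): third position 4-fold.
Codon 8 ATG (Met): third position 1-fold.
Codon 9 AGT (Ser): third position 2-fold.
Four-fold degenerate third positions: 6.

6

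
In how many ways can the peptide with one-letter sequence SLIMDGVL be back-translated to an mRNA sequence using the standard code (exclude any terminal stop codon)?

Ser: 6 codons.
Leu: 6 codons.
Ile: 3 codons.
Met: 1 codon.
Asp: 2 codons.
Gly: 4 codons.
Val: 4 codons.
Leu: 6 codons.
6 × 6 × 3 × 1 × 2 × 4 × 4 × 6 = 20736.

20736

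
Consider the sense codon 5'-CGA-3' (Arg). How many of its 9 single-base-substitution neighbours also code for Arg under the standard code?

Position 1: AGA → 1 synonymous.
Position 2: none → 0 synonymous.
Position 3: CGU, CGC, CGG → 3 synonymous.
Total: 1 + 0 + 3 = 4.

4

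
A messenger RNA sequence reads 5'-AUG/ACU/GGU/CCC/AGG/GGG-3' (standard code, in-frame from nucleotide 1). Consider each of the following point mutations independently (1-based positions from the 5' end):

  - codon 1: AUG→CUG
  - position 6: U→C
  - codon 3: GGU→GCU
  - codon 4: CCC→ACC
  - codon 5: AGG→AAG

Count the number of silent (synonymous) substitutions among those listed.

1

Codon 1: AUG (Met) → CUG (Leu) — missense.
Codon 2: ACU (Thr) → ACC (Thr) — synonymous.
Codon 3: GGU (Gly) → GCU (Ala) — missense.
Codon 4: CCC (Pro) → ACC (Thr) — missense.
Codon 5: AGG (Arg) → AAG (Lys) — missense.
Synonymous: 1 of 5.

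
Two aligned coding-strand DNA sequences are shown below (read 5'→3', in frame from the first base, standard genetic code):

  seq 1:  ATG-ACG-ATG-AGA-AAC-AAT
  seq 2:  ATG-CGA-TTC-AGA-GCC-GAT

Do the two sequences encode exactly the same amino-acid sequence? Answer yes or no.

no

Codon 1: ATG Met / ATG Met — identical.
Codon 2: ACG Thr / CGA Arg — nonsynonymous.
Codon 3: ATG Met / TTC Phe — nonsynonymous.
Codon 4: AGA Arg / AGA Arg — identical.
Codon 5: AAC Asn / GCC Ala — nonsynonymous.
Codon 6: AAT Asn / GAT Asp — nonsynonymous.
Nonsynonymous differences: 4 → different protein.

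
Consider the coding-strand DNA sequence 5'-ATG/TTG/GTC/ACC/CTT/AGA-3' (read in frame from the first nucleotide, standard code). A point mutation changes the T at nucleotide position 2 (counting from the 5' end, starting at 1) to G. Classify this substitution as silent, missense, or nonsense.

Position 2 falls in codon 1: ATG → Met.
After the substitution the codon is AGG → Arg.
Met ≠ Arg, so this is a missense mutation.

missense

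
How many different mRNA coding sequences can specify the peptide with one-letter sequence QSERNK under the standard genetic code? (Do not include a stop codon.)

576

Gln: 2 codons.
Ser: 6 codons.
Glu: 2 codons.
Arg: 6 codons.
Asn: 2 codons.
Lys: 2 codons.
2 × 6 × 2 × 6 × 2 × 2 = 576.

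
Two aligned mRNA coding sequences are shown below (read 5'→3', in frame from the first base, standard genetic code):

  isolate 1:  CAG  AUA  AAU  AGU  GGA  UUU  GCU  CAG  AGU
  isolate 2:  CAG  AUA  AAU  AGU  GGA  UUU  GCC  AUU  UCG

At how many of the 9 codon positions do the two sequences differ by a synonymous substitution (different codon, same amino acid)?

2

Codon 1: CAG Gln / CAG Gln — identical.
Codon 2: AUA Ile / AUA Ile — identical.
Codon 3: AAU Asn / AAU Asn — identical.
Codon 4: AGU Ser / AGU Ser — identical.
Codon 5: GGA Gly / GGA Gly — identical.
Codon 6: UUU Phe / UUU Phe — identical.
Codon 7: GCU Ala / GCC Ala — synonymous.
Codon 8: CAG Gln / AUU Ile — nonsynonymous.
Codon 9: AGU Ser / UCG Ser — synonymous.
Synonymous differences: 2.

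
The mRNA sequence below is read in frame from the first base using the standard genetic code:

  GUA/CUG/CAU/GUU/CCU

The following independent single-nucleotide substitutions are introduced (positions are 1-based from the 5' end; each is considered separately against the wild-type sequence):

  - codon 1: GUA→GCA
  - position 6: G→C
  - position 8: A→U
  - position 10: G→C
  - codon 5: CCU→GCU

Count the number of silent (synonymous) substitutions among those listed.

1

Codon 1: GUA (Val) → GCA (Ala) — missense.
Codon 2: CUG (Leu) → CUC (Leu) — synonymous.
Codon 3: CAU (His) → CUU (Leu) — missense.
Codon 4: GUU (Val) → CUU (Leu) — missense.
Codon 5: CCU (Pro) → GCU (Ala) — missense.
Synonymous: 1 of 5.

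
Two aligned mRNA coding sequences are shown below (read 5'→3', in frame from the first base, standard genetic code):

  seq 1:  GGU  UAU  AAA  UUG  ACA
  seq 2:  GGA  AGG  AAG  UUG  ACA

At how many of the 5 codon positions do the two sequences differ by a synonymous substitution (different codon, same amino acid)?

Codon 1: GGU Gly / GGA Gly — synonymous.
Codon 2: UAU Tyr / AGG Arg — nonsynonymous.
Codon 3: AAA Lys / AAG Lys — synonymous.
Codon 4: UUG Leu / UUG Leu — identical.
Codon 5: ACA Thr / ACA Thr — identical.
Synonymous differences: 2.

2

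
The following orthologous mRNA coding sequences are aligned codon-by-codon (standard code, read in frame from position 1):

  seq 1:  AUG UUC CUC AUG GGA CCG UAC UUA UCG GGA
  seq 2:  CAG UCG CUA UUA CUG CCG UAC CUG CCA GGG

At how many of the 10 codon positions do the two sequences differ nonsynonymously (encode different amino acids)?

Codon 1: AUG Met / CAG Gln — nonsynonymous.
Codon 2: UUC Phe / UCG Ser — nonsynonymous.
Codon 3: CUC Leu / CUA Leu — synonymous.
Codon 4: AUG Met / UUA Leu — nonsynonymous.
Codon 5: GGA Gly / CUG Leu — nonsynonymous.
Codon 6: CCG Pro / CCG Pro — identical.
Codon 7: UAC Tyr / UAC Tyr — identical.
Codon 8: UUA Leu / CUG Leu — synonymous.
Codon 9: UCG Ser / CCA Pro — nonsynonymous.
Codon 10: GGA Gly / GGG Gly — synonymous.
Nonsynonymous differences: 5.

5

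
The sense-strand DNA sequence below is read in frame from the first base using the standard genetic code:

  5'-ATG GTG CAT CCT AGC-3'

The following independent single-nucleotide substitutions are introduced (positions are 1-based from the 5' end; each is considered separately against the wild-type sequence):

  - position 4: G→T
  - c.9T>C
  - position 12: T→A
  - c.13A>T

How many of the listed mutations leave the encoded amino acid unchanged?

2

Codon 2: GTG (Val) → TTG (Leu) — missense.
Codon 3: CAT (His) → CAC (His) — synonymous.
Codon 4: CCT (Pro) → CCA (Pro) — synonymous.
Codon 5: AGC (Ser) → TGC (Cys) — missense.
Synonymous: 2 of 4.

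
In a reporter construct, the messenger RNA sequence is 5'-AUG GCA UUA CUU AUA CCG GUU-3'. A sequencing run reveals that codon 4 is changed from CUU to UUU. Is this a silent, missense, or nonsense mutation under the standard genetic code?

Position 10 falls in codon 4: CUU → Leu.
After the substitution the codon is UUU → Phe.
Leu ≠ Phe, so this is a missense mutation.

missense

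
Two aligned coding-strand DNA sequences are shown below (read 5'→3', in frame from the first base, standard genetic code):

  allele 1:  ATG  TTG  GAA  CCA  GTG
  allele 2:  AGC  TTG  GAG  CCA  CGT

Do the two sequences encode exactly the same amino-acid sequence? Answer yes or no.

Codon 1: ATG Met / AGC Ser — nonsynonymous.
Codon 2: TTG Leu / TTG Leu — identical.
Codon 3: GAA Glu / GAG Glu — synonymous.
Codon 4: CCA Pro / CCA Pro — identical.
Codon 5: GTG Val / CGT Arg — nonsynonymous.
Nonsynonymous differences: 2 → different protein.

no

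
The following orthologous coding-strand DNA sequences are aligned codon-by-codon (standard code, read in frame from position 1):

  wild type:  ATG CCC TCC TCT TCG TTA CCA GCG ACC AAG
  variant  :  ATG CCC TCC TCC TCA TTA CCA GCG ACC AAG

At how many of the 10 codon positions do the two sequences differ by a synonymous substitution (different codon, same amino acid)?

2

Codon 1: ATG Met / ATG Met — identical.
Codon 2: CCC Pro / CCC Pro — identical.
Codon 3: TCC Ser / TCC Ser — identical.
Codon 4: TCT Ser / TCC Ser — synonymous.
Codon 5: TCG Ser / TCA Ser — synonymous.
Codon 6: TTA Leu / TTA Leu — identical.
Codon 7: CCA Pro / CCA Pro — identical.
Codon 8: GCG Ala / GCG Ala — identical.
Codon 9: ACC Thr / ACC Thr — identical.
Codon 10: AAG Lys / AAG Lys — identical.
Synonymous differences: 2.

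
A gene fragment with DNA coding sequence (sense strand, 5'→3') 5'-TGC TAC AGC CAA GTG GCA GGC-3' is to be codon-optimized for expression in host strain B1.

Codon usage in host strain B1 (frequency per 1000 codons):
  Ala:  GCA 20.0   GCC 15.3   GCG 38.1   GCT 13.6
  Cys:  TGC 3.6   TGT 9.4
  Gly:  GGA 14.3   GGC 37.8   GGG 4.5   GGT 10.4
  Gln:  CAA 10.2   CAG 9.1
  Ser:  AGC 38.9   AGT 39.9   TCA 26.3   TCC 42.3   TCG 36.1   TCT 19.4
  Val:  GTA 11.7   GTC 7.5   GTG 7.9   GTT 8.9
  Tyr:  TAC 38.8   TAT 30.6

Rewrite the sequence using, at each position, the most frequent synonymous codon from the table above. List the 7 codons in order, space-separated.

Codon 1 (Cys): best is TGT at 9.4.
Codon 2 (Tyr): best is TAC at 38.8.
Codon 3 (Ser): best is TCC at 42.3.
Codon 4 (Gln): best is CAA at 10.2.
Codon 5 (Val): best is GTA at 11.7.
Codon 6 (Ala): best is GCG at 38.1.
Codon 7 (Gly): best is GGC at 37.8.

TGT TAC TCC CAA GTA GCG GGC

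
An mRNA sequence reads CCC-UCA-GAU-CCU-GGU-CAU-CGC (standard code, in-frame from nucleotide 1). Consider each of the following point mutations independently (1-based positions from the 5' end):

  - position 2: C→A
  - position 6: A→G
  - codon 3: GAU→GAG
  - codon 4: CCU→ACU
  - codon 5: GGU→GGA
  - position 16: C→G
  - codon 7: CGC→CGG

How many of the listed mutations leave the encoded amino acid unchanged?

Codon 1: CCC (Pro) → CAC (His) — missense.
Codon 2: UCA (Ser) → UCG (Ser) — synonymous.
Codon 3: GAU (Asp) → GAG (Glu) — missense.
Codon 4: CCU (Pro) → ACU (Thr) — missense.
Codon 5: GGU (Gly) → GGA (Gly) — synonymous.
Codon 6: CAU (His) → GAU (Asp) — missense.
Codon 7: CGC (Arg) → CGG (Arg) — synonymous.
Synonymous: 3 of 7.

3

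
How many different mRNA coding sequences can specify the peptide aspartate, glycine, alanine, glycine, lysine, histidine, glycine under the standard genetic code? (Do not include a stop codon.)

Asp: 2 codons.
Gly: 4 codons.
Ala: 4 codons.
Gly: 4 codons.
Lys: 2 codons.
His: 2 codons.
Gly: 4 codons.
2 × 4 × 4 × 4 × 2 × 2 × 4 = 2048.

2048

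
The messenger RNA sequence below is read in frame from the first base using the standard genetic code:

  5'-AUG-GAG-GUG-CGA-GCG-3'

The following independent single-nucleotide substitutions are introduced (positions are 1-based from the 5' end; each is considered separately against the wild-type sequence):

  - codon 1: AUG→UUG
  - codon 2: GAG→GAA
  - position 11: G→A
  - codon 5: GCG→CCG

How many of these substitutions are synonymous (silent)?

1

Codon 1: AUG (Met) → UUG (Leu) — missense.
Codon 2: GAG (Glu) → GAA (Glu) — synonymous.
Codon 4: CGA (Arg) → CAA (Gln) — missense.
Codon 5: GCG (Ala) → CCG (Pro) — missense.
Synonymous: 1 of 4.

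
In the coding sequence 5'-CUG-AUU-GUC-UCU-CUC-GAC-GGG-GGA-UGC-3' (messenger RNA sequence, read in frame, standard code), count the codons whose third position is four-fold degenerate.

6

Codon 1 CUG (Leu): third position 4-fold.
Codon 2 AUU (Ile): third position 3-fold.
Codon 3 GUC (Val): third position 4-fold.
Codon 4 UCU (Ser): third position 4-fold.
Codon 5 CUC (Leu): third position 4-fold.
Codon 6 GAC (Asp): third position 2-fold.
Codon 7 GGG (Gly): third position 4-fold.
Codon 8 GGA (Gly): third position 4-fold.
Codon 9 UGC (Cys): third position 2-fold.
Four-fold degenerate third positions: 6.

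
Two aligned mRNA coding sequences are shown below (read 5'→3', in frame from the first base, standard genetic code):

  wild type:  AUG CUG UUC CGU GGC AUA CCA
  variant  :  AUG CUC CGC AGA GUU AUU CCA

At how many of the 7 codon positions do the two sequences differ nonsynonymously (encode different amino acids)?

2

Codon 1: AUG Met / AUG Met — identical.
Codon 2: CUG Leu / CUC Leu — synonymous.
Codon 3: UUC Phe / CGC Arg — nonsynonymous.
Codon 4: CGU Arg / AGA Arg — synonymous.
Codon 5: GGC Gly / GUU Val — nonsynonymous.
Codon 6: AUA Ile / AUU Ile — synonymous.
Codon 7: CCA Pro / CCA Pro — identical.
Nonsynonymous differences: 2.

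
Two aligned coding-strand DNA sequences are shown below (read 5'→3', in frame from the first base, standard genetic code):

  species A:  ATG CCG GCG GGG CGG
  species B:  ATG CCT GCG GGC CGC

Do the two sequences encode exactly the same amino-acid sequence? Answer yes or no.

yes

Codon 1: ATG Met / ATG Met — identical.
Codon 2: CCG Pro / CCT Pro — synonymous.
Codon 3: GCG Ala / GCG Ala — identical.
Codon 4: GGG Gly / GGC Gly — synonymous.
Codon 5: CGG Arg / CGC Arg — synonymous.
Nonsynonymous differences: 0 → same protein.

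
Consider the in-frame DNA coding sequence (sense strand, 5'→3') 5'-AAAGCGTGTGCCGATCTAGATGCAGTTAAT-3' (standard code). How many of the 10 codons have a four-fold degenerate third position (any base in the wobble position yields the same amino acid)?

5

Codon 1 AAA (Lys): third position 2-fold.
Codon 2 GCG (Ala): third position 4-fold.
Codon 3 TGT (Cys): third position 2-fold.
Codon 4 GCC (Ala): third position 4-fold.
Codon 5 GAT (Asp): third position 2-fold.
Codon 6 CTA (Leu): third position 4-fold.
Codon 7 GAT (Asp): third position 2-fold.
Codon 8 GCA (Ala): third position 4-fold.
Codon 9 GTT (Val): third position 4-fold.
Codon 10 AAT (Asn): third position 2-fold.
Four-fold degenerate third positions: 5.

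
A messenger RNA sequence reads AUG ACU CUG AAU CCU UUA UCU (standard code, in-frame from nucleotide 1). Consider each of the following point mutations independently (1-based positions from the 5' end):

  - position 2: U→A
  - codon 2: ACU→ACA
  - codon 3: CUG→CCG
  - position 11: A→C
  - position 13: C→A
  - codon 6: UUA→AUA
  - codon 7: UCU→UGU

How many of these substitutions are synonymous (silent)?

1

Codon 1: AUG (Met) → AAG (Lys) — missense.
Codon 2: ACU (Thr) → ACA (Thr) — synonymous.
Codon 3: CUG (Leu) → CCG (Pro) — missense.
Codon 4: AAU (Asn) → ACU (Thr) — missense.
Codon 5: CCU (Pro) → ACU (Thr) — missense.
Codon 6: UUA (Leu) → AUA (Ile) — missense.
Codon 7: UCU (Ser) → UGU (Cys) — missense.
Synonymous: 1 of 7.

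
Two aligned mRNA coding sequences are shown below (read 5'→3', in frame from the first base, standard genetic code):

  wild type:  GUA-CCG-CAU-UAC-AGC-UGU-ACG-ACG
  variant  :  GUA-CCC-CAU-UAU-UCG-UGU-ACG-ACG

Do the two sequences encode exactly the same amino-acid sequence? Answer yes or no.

Codon 1: GUA Val / GUA Val — identical.
Codon 2: CCG Pro / CCC Pro — synonymous.
Codon 3: CAU His / CAU His — identical.
Codon 4: UAC Tyr / UAU Tyr — synonymous.
Codon 5: AGC Ser / UCG Ser — synonymous.
Codon 6: UGU Cys / UGU Cys — identical.
Codon 7: ACG Thr / ACG Thr — identical.
Codon 8: ACG Thr / ACG Thr — identical.
Nonsynonymous differences: 0 → same protein.

yes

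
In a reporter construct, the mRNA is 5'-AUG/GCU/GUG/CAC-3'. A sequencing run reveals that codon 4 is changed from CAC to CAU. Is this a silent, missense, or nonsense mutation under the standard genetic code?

Position 12 falls in codon 4: CAC → His.
After the substitution the codon is CAU → His.
Both encode His, so the change is synonymous.

silent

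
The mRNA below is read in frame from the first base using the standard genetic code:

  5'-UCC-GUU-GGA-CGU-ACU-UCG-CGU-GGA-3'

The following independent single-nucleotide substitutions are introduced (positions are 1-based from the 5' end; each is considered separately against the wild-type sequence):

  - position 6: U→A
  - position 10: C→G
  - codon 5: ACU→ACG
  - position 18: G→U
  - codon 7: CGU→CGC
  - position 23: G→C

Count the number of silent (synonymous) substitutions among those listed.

4

Codon 2: GUU (Val) → GUA (Val) — synonymous.
Codon 4: CGU (Arg) → GGU (Gly) — missense.
Codon 5: ACU (Thr) → ACG (Thr) — synonymous.
Codon 6: UCG (Ser) → UCU (Ser) — synonymous.
Codon 7: CGU (Arg) → CGC (Arg) — synonymous.
Codon 8: GGA (Gly) → GCA (Ala) — missense.
Synonymous: 4 of 6.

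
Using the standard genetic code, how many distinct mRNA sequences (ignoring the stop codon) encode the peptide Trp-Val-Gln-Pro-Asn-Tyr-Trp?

Trp: 1 codon.
Val: 4 codons.
Gln: 2 codons.
Pro: 4 codons.
Asn: 2 codons.
Tyr: 2 codons.
Trp: 1 codon.
1 × 4 × 2 × 4 × 2 × 2 × 1 = 128.

128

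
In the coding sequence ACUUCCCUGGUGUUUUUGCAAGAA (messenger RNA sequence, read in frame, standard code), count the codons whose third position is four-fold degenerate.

Codon 1 ACU (Thr): third position 4-fold.
Codon 2 UCC (Ser): third position 4-fold.
Codon 3 CUG (Leu): third position 4-fold.
Codon 4 GUG (Val): third position 4-fold.
Codon 5 UUU (Phe): third position 2-fold.
Codon 6 UUG (Leu): third position 2-fold.
Codon 7 CAA (Gln): third position 2-fold.
Codon 8 GAA (Glu): third position 2-fold.
Four-fold degenerate third positions: 4.

4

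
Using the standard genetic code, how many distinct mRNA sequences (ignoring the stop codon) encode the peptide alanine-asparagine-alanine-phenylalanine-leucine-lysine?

768

Ala: 4 codons.
Asn: 2 codons.
Ala: 4 codons.
Phe: 2 codons.
Leu: 6 codons.
Lys: 2 codons.
4 × 2 × 4 × 2 × 6 × 2 = 768.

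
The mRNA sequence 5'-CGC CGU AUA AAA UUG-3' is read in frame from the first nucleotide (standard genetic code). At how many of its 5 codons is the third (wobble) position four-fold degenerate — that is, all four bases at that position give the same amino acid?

Codon 1 CGC (Arg): third position 4-fold.
Codon 2 CGU (Arg): third position 4-fold.
Codon 3 AUA (Ile): third position 3-fold.
Codon 4 AAA (Lys): third position 2-fold.
Codon 5 UUG (Leu): third position 2-fold.
Four-fold degenerate third positions: 2.

2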